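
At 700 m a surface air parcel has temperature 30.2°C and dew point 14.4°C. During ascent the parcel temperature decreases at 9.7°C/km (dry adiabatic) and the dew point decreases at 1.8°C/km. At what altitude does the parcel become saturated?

T and T_d converge at 9.7 − 1.8 = 7.9°C per km
Height above start = (30.2 − 14.4) / 7.9 = 2 km
LCL altitude = 700 m + 2000 m = 2700 m

2700 m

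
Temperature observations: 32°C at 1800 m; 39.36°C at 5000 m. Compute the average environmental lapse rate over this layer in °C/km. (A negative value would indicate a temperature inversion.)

-2.3°C/km

Γ = −ΔT/Δz = (32 − 39.36) / (5000 − 1800) m
  = -7.36°C / 3.2 km = -2.3°C/km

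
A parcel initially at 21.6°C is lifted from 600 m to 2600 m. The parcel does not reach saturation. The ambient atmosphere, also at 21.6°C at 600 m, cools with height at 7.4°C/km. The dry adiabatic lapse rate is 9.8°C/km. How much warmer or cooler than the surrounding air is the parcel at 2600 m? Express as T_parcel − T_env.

-4.8°C (parcel cooler than environment)

Parcel:
  From 600 m to 2600 m (dry): cools by 9.8 × 2 = 19.6°C, giving 2°C.
Environment:
  From 600 m to 2600 m (environment): cools by 7.4 × 2 = 14.8°C, giving 6.8°C.
T_parcel − T_env = 2 − 6.8 = -4.8°C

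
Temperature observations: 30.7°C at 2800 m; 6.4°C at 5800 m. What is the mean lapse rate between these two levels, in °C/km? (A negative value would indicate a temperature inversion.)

Γ = −ΔT/Δz = (30.7 − 6.4) / (5800 − 2800) m
  = 24.3°C / 3 km = 8.1°C/km

8.1°C/km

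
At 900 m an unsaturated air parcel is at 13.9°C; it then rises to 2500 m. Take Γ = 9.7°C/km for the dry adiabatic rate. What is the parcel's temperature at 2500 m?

900 → 2500 m (dry adiabatic, 9.7°C/km): ΔT = -9.7 × 1.6 = -15.52°C → T = -1.62°C

-1.62°C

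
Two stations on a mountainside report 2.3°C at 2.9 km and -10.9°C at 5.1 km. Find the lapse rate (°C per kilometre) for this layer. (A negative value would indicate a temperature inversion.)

6°C/km

Γ = −ΔT/Δz = (2.3 − (-10.9)) / (5100 − 2900) m
  = 13.2°C / 2.2 km = 6°C/km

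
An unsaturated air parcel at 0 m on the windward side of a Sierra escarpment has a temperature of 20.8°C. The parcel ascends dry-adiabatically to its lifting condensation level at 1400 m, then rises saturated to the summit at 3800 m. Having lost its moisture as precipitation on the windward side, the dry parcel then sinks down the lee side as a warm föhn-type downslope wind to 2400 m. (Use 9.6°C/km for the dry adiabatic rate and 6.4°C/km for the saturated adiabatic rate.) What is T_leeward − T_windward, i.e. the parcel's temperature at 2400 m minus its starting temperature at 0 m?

-15.36°C

Dry to 1400 m: -9.6 × 1.4 km = -13.44°C, so T = 7.36°C.
Saturated to 3800 m: -6.4 × 2.4 km = -15.36°C, so T = -8°C.
Dry descent to 2400 m: +9.6 × 1.4 km = +13.44°C, so T = 5.44°C.
Net change vs windward start: 5.44 − 20.8 = -15.36°C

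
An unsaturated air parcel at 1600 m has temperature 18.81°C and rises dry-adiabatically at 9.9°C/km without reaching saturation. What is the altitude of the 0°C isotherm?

3500 m

Height above start = (18.81 − 0) / 9.9 = 1.9 km
Altitude = 1600 m + 1900 m = 3500 m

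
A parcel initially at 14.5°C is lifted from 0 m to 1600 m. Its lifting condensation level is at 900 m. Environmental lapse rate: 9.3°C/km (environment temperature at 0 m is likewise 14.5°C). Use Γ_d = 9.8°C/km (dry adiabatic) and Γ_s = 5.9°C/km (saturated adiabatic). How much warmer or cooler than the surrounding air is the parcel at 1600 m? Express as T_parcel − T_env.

+1.93°C (parcel warmer than environment)

Parcel:
  0–900 m, dry: Δz = 0.9 km ⇒ ΔT = -8.82°C; T = 5.68°C
  900–1600 m, saturated: Δz = 0.7 km ⇒ ΔT = -4.13°C; T = 1.55°C
Environment:
  0–1600 m, environment: Δz = 1.6 km ⇒ ΔT = -14.88°C; T = -0.38°C
T_parcel − T_env = 1.55 − (-0.38) = +1.93°C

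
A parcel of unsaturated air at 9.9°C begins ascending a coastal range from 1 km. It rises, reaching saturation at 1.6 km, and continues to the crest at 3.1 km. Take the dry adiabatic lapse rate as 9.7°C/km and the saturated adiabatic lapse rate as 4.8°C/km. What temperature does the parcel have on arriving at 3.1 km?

-3.12°C

Dry to 1600 m: -9.7 × 0.6 km = -5.82°C, so T = 4.08°C.
Saturated to 3100 m: -4.8 × 1.5 km = -7.2°C, so T = -3.12°C.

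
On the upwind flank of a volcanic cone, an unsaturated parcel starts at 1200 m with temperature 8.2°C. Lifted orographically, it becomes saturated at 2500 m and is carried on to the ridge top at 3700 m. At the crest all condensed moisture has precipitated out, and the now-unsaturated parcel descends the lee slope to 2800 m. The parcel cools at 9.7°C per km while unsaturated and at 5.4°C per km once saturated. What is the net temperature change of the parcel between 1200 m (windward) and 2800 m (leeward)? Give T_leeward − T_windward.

1200 → 2500 m (dry, 9.7°C/km): ΔT = -9.7 × 1.3 = -12.61°C → T = -4.41°C
2500 → 3700 m (saturated, 5.4°C/km): ΔT = -5.4 × 1.2 = -6.48°C → T = -10.89°C
3700 → 2800 m (dry descent, 9.7°C/km): ΔT = +9.7 × 0.9 = +8.73°C → T = -2.16°C
Net change vs windward start: -2.16 − 8.2 = -10.36°C

-10.36°C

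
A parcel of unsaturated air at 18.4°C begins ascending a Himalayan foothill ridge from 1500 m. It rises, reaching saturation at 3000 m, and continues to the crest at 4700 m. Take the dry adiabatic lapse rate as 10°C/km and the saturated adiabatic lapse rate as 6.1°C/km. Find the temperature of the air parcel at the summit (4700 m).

-6.97°C

1500–3000 m, dry: Δz = 1.5 km ⇒ ΔT = -15°C; T = 3.4°C
3000–4700 m, saturated: Δz = 1.7 km ⇒ ΔT = -10.37°C; T = -6.97°C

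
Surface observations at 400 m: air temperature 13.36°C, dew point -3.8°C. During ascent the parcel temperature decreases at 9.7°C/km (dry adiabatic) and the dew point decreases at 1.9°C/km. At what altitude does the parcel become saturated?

2600 m

T and T_d converge at 9.7 − 1.9 = 7.8°C per km
Height above start = (13.36 − (-3.8)) / 7.8 = 2.2 km
LCL altitude = 400 m + 2200 m = 2600 m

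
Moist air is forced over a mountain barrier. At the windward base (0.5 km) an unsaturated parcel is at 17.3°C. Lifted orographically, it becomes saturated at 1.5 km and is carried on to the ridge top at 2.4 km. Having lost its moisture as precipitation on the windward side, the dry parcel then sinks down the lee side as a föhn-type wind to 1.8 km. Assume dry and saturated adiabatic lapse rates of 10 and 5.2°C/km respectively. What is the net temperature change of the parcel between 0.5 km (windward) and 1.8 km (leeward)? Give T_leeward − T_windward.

-8.68°C

500–1500 m, dry: Δz = 1 km ⇒ ΔT = -10°C; T = 7.3°C
1500–2400 m, saturated: Δz = 0.9 km ⇒ ΔT = -4.68°C; T = 2.62°C
2400–1800 m, dry descent: Δz = 0.6 km ⇒ ΔT = +6°C; T = 8.62°C
Net change vs windward start: 8.62 − 17.3 = -8.68°C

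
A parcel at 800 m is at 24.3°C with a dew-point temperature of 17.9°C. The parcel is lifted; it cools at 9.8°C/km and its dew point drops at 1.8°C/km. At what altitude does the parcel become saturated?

T and T_d converge at 9.8 − 1.8 = 8°C per km
Height above start = (24.3 − 17.9) / 8 = 0.8 km
LCL altitude = 800 m + 800 m = 1600 m

1600 m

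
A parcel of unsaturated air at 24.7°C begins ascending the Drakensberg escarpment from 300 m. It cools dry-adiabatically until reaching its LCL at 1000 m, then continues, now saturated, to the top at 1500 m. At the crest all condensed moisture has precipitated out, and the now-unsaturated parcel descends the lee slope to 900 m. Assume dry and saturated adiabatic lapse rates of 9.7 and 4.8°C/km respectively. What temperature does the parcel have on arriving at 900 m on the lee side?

300 → 1000 m (dry, 9.7°C/km): ΔT = -9.7 × 0.7 = -6.79°C → T = 17.91°C
1000 → 1500 m (saturated, 4.8°C/km): ΔT = -4.8 × 0.5 = -2.4°C → T = 15.51°C
1500 → 900 m (dry descent, 9.7°C/km): ΔT = +9.7 × 0.6 = +5.82°C → T = 21.33°C

21.33°C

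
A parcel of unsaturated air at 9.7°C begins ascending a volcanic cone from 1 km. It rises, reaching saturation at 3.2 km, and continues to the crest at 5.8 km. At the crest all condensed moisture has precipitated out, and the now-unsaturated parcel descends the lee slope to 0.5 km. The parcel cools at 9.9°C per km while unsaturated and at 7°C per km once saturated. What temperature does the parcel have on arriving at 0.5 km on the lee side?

22.19°C

Dry to 3200 m: -9.9 × 2.2 km = -21.78°C, so T = -12.08°C.
Saturated to 5800 m: -7 × 2.6 km = -18.2°C, so T = -30.28°C.
Dry descent to 500 m: +9.9 × 5.3 km = +52.47°C, so T = 22.19°C.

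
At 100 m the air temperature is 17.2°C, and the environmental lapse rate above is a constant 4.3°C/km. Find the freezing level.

Height above start = (17.2 − 0) / 4.3 = 4 km
Altitude = 100 m + 4000 m = 4100 m

4100 m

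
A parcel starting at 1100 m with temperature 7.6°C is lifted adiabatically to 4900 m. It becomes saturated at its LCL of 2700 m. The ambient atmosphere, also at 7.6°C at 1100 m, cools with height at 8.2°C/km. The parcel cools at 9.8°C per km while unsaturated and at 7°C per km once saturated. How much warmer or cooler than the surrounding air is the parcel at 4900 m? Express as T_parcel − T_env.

+0.08°C (parcel warmer than environment)

Parcel:
  1100–2700 m, dry: Δz = 1.6 km ⇒ ΔT = -15.68°C; T = -8.08°C
  2700–4900 m, saturated: Δz = 2.2 km ⇒ ΔT = -15.4°C; T = -23.48°C
Environment:
  1100–4900 m, environment: Δz = 3.8 km ⇒ ΔT = -31.16°C; T = -23.56°C
T_parcel − T_env = -23.48 − (-23.56) = +0.08°C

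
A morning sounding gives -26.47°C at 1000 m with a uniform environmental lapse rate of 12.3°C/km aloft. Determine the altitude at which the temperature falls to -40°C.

2100 m

Height above start = (-26.47 − (-40)) / 12.3 = 1.1 km
Altitude = 1000 m + 1100 m = 2100 m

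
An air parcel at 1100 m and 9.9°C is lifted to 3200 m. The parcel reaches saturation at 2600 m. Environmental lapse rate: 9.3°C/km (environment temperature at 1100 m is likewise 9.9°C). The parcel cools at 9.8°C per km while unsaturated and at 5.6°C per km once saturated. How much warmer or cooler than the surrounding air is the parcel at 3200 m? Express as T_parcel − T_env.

Parcel:
  1100–2600 m, dry: Δz = 1.5 km ⇒ ΔT = -14.7°C; T = -4.8°C
  2600–3200 m, saturated: Δz = 0.6 km ⇒ ΔT = -3.36°C; T = -8.16°C
Environment:
  1100–3200 m, environment: Δz = 2.1 km ⇒ ΔT = -19.53°C; T = -9.63°C
T_parcel − T_env = -8.16 − (-9.63) = +1.47°C

+1.47°C (parcel warmer than environment)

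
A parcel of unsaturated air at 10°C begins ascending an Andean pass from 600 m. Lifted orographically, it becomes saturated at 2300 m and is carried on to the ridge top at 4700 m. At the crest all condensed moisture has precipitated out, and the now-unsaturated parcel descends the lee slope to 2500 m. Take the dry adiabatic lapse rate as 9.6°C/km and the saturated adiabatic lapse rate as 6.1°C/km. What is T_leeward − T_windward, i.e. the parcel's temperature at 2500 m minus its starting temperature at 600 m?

Dry to 2300 m: -9.6 × 1.7 km = -16.32°C, so T = -6.32°C.
Saturated to 4700 m: -6.1 × 2.4 km = -14.64°C, so T = -20.96°C.
Dry descent to 2500 m: +9.6 × 2.2 km = +21.12°C, so T = 0.16°C.
Net change vs windward start: 0.16 − 10 = -9.84°C

-9.84°C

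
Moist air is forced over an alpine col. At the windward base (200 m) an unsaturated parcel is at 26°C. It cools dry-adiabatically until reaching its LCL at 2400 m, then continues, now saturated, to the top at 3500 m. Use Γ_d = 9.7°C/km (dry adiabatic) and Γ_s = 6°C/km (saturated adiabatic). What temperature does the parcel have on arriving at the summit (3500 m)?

-1.94°C

200–2400 m, dry: Δz = 2.2 km ⇒ ΔT = -21.34°C; T = 4.66°C
2400–3500 m, saturated: Δz = 1.1 km ⇒ ΔT = -6.6°C; T = -1.94°C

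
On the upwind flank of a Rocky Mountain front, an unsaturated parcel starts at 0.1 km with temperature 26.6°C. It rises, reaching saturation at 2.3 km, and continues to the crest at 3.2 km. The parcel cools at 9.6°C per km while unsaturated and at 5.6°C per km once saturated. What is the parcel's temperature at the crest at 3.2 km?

100 → 2300 m (dry, 9.6°C/km): ΔT = -9.6 × 2.2 = -21.12°C → T = 5.48°C
2300 → 3200 m (saturated, 5.6°C/km): ΔT = -5.6 × 0.9 = -5.04°C → T = 0.44°C

0.44°C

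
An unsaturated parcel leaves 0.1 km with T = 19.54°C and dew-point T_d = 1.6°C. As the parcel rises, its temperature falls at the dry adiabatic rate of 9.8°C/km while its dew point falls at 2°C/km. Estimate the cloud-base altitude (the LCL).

T and T_d converge at 9.8 − 2 = 7.8°C per km
Height above start = (19.54 − 1.6) / 7.8 = 2.3 km
LCL altitude = 100 m + 2300 m = 2400 m

2.4 km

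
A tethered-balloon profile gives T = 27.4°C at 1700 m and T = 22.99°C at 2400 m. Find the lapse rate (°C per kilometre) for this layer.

Γ = −ΔT/Δz = (27.4 − 22.99) / (2400 − 1700) m
  = 4.41°C / 0.7 km = 6.3°C/km

6.3°C/km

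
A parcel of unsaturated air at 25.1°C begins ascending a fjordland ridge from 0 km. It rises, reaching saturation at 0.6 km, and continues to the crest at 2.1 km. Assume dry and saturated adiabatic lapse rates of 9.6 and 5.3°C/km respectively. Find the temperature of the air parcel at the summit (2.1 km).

Dry to 600 m: -9.6 × 0.6 km = -5.76°C, so T = 19.34°C.
Saturated to 2100 m: -5.3 × 1.5 km = -7.95°C, so T = 11.39°C.

11.39°C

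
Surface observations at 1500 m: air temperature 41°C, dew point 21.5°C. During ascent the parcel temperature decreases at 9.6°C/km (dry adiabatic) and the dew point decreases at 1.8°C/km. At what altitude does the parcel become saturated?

T and T_d converge at 9.6 − 1.8 = 7.8°C per km
Height above start = (41 − 21.5) / 7.8 = 2.5 km
LCL altitude = 1500 m + 2500 m = 4000 m

4000 m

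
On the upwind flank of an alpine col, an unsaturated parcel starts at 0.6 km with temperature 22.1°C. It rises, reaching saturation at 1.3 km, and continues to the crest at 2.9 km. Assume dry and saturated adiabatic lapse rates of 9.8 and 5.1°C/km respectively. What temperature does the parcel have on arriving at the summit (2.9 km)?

From 600 m to 1300 m (dry): cools by 9.8 × 0.7 = 6.86°C, giving 15.24°C.
From 1300 m to 2900 m (saturated): cools by 5.1 × 1.6 = 8.16°C, giving 7.08°C.

7.08°C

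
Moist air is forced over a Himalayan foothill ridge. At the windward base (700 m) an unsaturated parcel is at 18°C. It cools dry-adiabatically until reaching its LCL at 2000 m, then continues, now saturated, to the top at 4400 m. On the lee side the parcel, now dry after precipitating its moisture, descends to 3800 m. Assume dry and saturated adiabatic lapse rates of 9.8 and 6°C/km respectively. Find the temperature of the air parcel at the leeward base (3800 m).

700 → 2000 m (dry, 9.8°C/km): ΔT = -9.8 × 1.3 = -12.74°C → T = 5.26°C
2000 → 4400 m (saturated, 6°C/km): ΔT = -6 × 2.4 = -14.4°C → T = -9.14°C
4400 → 3800 m (dry descent, 9.8°C/km): ΔT = +9.8 × 0.6 = +5.88°C → T = -3.26°C

-3.26°C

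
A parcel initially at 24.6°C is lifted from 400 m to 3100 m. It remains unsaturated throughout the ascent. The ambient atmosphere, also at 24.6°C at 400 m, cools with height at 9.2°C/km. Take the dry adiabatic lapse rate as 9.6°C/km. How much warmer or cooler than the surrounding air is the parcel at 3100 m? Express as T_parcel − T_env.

Parcel:
  400–3100 m, dry: Δz = 2.7 km ⇒ ΔT = -25.92°C; T = -1.32°C
Environment:
  400–3100 m, environment: Δz = 2.7 km ⇒ ΔT = -24.84°C; T = -0.24°C
T_parcel − T_env = -1.32 − (-0.24) = -1.08°C

-1.08°C (parcel cooler than environment)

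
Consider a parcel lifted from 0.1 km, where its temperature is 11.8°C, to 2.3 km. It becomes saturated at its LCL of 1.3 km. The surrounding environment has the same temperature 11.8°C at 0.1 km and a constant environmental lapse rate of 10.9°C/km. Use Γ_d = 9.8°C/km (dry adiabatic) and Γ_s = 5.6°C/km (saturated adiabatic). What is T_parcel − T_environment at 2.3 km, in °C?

Parcel:
  100 → 1300 m (dry, 9.8°C/km): ΔT = -9.8 × 1.2 = -11.76°C → T = 0.04°C
  1300 → 2300 m (saturated, 5.6°C/km): ΔT = -5.6 × 1 = -5.6°C → T = -5.56°C
Environment:
  100 → 2300 m (environment, 10.9°C/km): ΔT = -10.9 × 2.2 = -23.98°C → T = -12.18°C
T_parcel − T_env = -5.56 − (-12.18) = +6.62°C

+6.62°C (parcel warmer than environment)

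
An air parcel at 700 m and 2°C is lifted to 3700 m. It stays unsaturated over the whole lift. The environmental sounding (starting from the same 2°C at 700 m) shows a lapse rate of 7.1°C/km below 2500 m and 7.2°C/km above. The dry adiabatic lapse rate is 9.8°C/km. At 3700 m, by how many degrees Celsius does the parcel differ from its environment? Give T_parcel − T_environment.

-7.98°C (parcel cooler than environment)

Parcel:
  700 → 3700 m (dry, 9.8°C/km): ΔT = -9.8 × 3 = -29.4°C → T = -27.4°C
Environment:
  700 → 2500 m (environment, lower layer, 7.1°C/km): ΔT = -7.1 × 1.8 = -12.78°C → T = -10.78°C
  2500 → 3700 m (environment, upper layer, 7.2°C/km): ΔT = -7.2 × 1.2 = -8.64°C → T = -19.42°C
T_parcel − T_env = -27.4 − (-19.42) = -7.98°C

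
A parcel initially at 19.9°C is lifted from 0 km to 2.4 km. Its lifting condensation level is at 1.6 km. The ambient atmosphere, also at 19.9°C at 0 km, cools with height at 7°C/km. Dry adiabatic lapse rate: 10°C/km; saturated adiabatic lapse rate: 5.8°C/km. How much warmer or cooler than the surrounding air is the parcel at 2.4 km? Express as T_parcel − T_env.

Parcel:
  From 0 m to 1600 m (dry): cools by 10 × 1.6 = 16°C, giving 3.9°C.
  From 1600 m to 2400 m (saturated): cools by 5.8 × 0.8 = 4.64°C, giving -0.74°C.
Environment:
  From 0 m to 2400 m (environment): cools by 7 × 2.4 = 16.8°C, giving 3.1°C.
T_parcel − T_env = -0.74 − 3.1 = -3.84°C

-3.84°C (parcel cooler than environment)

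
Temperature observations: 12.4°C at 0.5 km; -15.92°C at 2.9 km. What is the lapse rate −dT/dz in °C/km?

Γ = −ΔT/Δz = (12.4 − (-15.92)) / (2900 − 500) m
  = 28.32°C / 2.4 km = 11.8°C/km

11.8°C/km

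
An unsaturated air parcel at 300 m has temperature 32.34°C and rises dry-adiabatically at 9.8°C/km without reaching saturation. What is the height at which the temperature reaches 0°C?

3600 m

Height above start = (32.34 − 0) / 9.8 = 3.3 km
Altitude = 300 m + 3300 m = 3600 m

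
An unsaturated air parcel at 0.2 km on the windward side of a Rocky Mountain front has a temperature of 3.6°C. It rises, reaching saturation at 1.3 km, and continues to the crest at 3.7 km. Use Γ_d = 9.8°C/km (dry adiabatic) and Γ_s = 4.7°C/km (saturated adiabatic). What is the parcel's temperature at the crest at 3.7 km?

-18.46°C

200 → 1300 m (dry, 9.8°C/km): ΔT = -9.8 × 1.1 = -10.78°C → T = -7.18°C
1300 → 3700 m (saturated, 4.7°C/km): ΔT = -4.7 × 2.4 = -11.28°C → T = -18.46°C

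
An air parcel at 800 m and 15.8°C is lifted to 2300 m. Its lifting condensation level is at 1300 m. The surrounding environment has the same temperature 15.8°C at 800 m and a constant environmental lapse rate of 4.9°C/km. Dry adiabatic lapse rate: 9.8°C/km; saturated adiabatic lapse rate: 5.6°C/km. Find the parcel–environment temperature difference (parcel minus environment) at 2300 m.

-3.15°C (parcel cooler than environment)

Parcel:
  800–1300 m, dry: Δz = 0.5 km ⇒ ΔT = -4.9°C; T = 10.9°C
  1300–2300 m, saturated: Δz = 1 km ⇒ ΔT = -5.6°C; T = 5.3°C
Environment:
  800–2300 m, environment: Δz = 1.5 km ⇒ ΔT = -7.35°C; T = 8.45°C
T_parcel − T_env = 5.3 − 8.45 = -3.15°C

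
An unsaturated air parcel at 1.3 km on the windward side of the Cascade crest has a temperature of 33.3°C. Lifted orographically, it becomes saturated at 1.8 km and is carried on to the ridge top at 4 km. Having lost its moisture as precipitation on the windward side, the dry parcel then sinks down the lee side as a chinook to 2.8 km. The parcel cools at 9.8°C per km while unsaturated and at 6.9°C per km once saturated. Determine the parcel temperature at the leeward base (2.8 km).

24.98°C

1300 → 1800 m (dry, 9.8°C/km): ΔT = -9.8 × 0.5 = -4.9°C → T = 28.4°C
1800 → 4000 m (saturated, 6.9°C/km): ΔT = -6.9 × 2.2 = -15.18°C → T = 13.22°C
4000 → 2800 m (dry descent, 9.8°C/km): ΔT = +9.8 × 1.2 = +11.76°C → T = 24.98°C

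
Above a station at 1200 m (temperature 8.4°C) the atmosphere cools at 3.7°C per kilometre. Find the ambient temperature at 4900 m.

-5.29°C

Environmental to 4900 m: -3.7 × 3.7 km = -13.69°C, so T = -5.29°C.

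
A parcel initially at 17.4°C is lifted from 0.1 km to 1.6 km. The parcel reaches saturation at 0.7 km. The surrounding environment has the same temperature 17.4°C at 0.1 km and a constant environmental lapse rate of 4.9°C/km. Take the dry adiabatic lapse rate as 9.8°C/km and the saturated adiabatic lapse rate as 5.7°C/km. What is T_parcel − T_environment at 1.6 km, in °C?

-3.66°C (parcel cooler than environment)

Parcel:
  Dry to 700 m: -9.8 × 0.6 km = -5.88°C, so T = 11.52°C.
  Saturated to 1600 m: -5.7 × 0.9 km = -5.13°C, so T = 6.39°C.
Environment:
  Environment to 1600 m: -4.9 × 1.5 km = -7.35°C, so T = 10.05°C.
T_parcel − T_env = 6.39 − 10.05 = -3.66°C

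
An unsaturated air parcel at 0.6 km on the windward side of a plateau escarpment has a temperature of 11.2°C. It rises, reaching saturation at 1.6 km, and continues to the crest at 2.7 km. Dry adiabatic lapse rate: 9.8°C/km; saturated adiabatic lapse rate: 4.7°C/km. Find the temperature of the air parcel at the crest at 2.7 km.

600–1600 m, dry: Δz = 1 km ⇒ ΔT = -9.8°C; T = 1.4°C
1600–2700 m, saturated: Δz = 1.1 km ⇒ ΔT = -5.17°C; T = -3.77°C

-3.77°C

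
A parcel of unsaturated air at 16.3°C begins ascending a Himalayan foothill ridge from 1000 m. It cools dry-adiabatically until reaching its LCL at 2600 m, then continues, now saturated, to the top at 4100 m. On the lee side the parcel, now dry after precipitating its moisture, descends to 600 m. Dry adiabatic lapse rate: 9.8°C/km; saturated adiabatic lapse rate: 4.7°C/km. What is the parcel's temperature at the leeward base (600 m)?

27.87°C

1000 → 2600 m (dry, 9.8°C/km): ΔT = -9.8 × 1.6 = -15.68°C → T = 0.62°C
2600 → 4100 m (saturated, 4.7°C/km): ΔT = -4.7 × 1.5 = -7.05°C → T = -6.43°C
4100 → 600 m (dry descent, 9.8°C/km): ΔT = +9.8 × 3.5 = +34.3°C → T = 27.87°C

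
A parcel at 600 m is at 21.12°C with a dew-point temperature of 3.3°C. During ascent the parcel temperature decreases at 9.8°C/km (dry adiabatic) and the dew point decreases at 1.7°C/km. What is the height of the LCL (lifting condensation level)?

T and T_d converge at 9.8 − 1.7 = 8.1°C per km
Height above start = (21.12 − 3.3) / 8.1 = 2.2 km
LCL altitude = 600 m + 2200 m = 2800 m

2800 m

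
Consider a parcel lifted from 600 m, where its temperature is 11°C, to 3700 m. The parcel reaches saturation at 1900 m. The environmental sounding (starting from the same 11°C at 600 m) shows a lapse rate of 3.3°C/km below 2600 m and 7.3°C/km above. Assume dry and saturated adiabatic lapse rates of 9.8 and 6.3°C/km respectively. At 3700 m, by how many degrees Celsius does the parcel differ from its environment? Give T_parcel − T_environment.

Parcel:
  600 → 1900 m (dry, 9.8°C/km): ΔT = -9.8 × 1.3 = -12.74°C → T = -1.74°C
  1900 → 3700 m (saturated, 6.3°C/km): ΔT = -6.3 × 1.8 = -11.34°C → T = -13.08°C
Environment:
  600 → 2600 m (environment, lower layer, 3.3°C/km): ΔT = -3.3 × 2 = -6.6°C → T = 4.4°C
  2600 → 3700 m (environment, upper layer, 7.3°C/km): ΔT = -7.3 × 1.1 = -8.03°C → T = -3.63°C
T_parcel − T_env = -13.08 − (-3.63) = -9.45°C

-9.45°C (parcel cooler than environment)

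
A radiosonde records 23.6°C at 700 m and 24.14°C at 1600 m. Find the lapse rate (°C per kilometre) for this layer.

-0.6°C/km

Γ = −ΔT/Δz = (23.6 − 24.14) / (1600 − 700) m
  = -0.54°C / 0.9 km = -0.6°C/km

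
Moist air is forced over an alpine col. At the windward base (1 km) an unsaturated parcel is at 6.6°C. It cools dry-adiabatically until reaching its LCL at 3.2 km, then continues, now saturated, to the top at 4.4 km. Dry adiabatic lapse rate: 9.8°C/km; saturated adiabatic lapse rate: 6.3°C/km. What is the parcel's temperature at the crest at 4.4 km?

1000 → 3200 m (dry, 9.8°C/km): ΔT = -9.8 × 2.2 = -21.56°C → T = -14.96°C
3200 → 4400 m (saturated, 6.3°C/km): ΔT = -6.3 × 1.2 = -7.56°C → T = -22.52°C

-22.52°C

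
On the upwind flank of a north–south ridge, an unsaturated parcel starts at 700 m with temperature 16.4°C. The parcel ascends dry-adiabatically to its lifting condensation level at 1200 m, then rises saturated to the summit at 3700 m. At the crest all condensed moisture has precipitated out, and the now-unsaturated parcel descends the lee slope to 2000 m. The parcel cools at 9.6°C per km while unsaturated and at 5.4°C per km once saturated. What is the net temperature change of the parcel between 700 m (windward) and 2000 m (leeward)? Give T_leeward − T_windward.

-1.98°C

700 → 1200 m (dry, 9.6°C/km): ΔT = -9.6 × 0.5 = -4.8°C → T = 11.6°C
1200 → 3700 m (saturated, 5.4°C/km): ΔT = -5.4 × 2.5 = -13.5°C → T = -1.9°C
3700 → 2000 m (dry descent, 9.6°C/km): ΔT = +9.6 × 1.7 = +16.32°C → T = 14.42°C
Net change vs windward start: 14.42 − 16.4 = -1.98°C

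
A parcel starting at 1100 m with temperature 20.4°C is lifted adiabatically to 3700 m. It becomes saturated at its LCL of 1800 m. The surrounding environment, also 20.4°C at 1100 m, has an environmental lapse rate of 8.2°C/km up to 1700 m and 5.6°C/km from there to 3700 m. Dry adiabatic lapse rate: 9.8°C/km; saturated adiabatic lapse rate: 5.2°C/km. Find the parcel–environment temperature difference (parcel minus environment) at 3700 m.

Parcel:
  From 1100 m to 1800 m (dry): cools by 9.8 × 0.7 = 6.86°C, giving 13.54°C.
  From 1800 m to 3700 m (saturated): cools by 5.2 × 1.9 = 9.88°C, giving 3.66°C.
Environment:
  From 1100 m to 1700 m (environment, lower layer): cools by 8.2 × 0.6 = 4.92°C, giving 15.48°C.
  From 1700 m to 3700 m (environment, upper layer): cools by 5.6 × 2 = 11.2°C, giving 4.28°C.
T_parcel − T_env = 3.66 − 4.28 = -0.62°C

-0.62°C (parcel cooler than environment)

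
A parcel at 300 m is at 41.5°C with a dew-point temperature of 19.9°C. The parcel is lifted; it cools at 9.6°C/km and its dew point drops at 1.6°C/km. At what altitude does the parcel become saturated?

T and T_d converge at 9.6 − 1.6 = 8°C per km
Height above start = (41.5 − 19.9) / 8 = 2.7 km
LCL altitude = 300 m + 2700 m = 3000 m

3000 m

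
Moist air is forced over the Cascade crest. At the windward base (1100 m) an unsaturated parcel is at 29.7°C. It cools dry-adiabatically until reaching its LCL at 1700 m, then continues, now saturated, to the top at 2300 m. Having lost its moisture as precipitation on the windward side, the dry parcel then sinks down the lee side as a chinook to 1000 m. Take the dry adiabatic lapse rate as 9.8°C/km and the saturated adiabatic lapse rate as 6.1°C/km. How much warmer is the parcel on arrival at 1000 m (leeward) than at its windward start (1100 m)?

+3.2°C

Dry to 1700 m: -9.8 × 0.6 km = -5.88°C, so T = 23.82°C.
Saturated to 2300 m: -6.1 × 0.6 km = -3.66°C, so T = 20.16°C.
Dry descent to 1000 m: +9.8 × 1.3 km = +12.74°C, so T = 32.9°C.
Net change vs windward start: 32.9 − 29.7 = +3.2°C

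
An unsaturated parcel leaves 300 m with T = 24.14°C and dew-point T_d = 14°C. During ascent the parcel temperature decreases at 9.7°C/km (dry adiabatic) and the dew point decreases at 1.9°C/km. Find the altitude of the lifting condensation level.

T and T_d converge at 9.7 − 1.9 = 7.8°C per km
Height above start = (24.14 − 14) / 7.8 = 1.3 km
LCL altitude = 300 m + 1300 m = 1600 m

1600 m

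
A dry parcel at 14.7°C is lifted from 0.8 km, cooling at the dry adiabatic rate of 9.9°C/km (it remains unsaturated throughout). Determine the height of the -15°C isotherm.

3.8 km

Height above start = (14.7 − (-15)) / 9.9 = 3 km
Altitude = 800 m + 3000 m = 3800 m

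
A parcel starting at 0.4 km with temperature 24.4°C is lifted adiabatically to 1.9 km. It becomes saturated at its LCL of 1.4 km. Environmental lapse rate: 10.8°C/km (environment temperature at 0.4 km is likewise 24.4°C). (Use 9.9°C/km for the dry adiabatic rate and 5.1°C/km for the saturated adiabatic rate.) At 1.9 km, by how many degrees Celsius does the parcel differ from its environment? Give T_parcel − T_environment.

+3.75°C (parcel warmer than environment)

Parcel:
  Dry to 1400 m: -9.9 × 1 km = -9.9°C, so T = 14.5°C.
  Saturated to 1900 m: -5.1 × 0.5 km = -2.55°C, so T = 11.95°C.
Environment:
  Environment to 1900 m: -10.8 × 1.5 km = -16.2°C, so T = 8.2°C.
T_parcel − T_env = 11.95 − 8.2 = +3.75°C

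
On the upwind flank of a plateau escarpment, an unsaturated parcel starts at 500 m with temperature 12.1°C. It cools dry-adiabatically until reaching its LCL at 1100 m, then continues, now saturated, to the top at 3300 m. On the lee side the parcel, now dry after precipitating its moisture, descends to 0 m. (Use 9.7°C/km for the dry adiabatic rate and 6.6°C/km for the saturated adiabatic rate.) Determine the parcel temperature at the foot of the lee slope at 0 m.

23.77°C

Dry to 1100 m: -9.7 × 0.6 km = -5.82°C, so T = 6.28°C.
Saturated to 3300 m: -6.6 × 2.2 km = -14.52°C, so T = -8.24°C.
Dry descent to 0 m: +9.7 × 3.3 km = +32.01°C, so T = 23.77°C.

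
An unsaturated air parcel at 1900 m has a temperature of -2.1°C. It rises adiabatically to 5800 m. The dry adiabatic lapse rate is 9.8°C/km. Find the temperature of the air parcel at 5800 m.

1900 → 5800 m (dry adiabatic, 9.8°C/km): ΔT = -9.8 × 3.9 = -38.22°C → T = -40.32°C

-40.32°C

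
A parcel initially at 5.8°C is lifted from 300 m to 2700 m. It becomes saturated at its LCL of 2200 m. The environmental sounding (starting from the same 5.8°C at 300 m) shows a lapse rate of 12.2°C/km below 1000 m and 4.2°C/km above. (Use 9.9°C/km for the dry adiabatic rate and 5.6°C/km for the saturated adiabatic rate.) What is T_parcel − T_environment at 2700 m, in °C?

Parcel:
  Dry to 2200 m: -9.9 × 1.9 km = -18.81°C, so T = -13.01°C.
  Saturated to 2700 m: -5.6 × 0.5 km = -2.8°C, so T = -15.81°C.
Environment:
  Environment, lower layer to 1000 m: -12.2 × 0.7 km = -8.54°C, so T = -2.74°C.
  Environment, upper layer to 2700 m: -4.2 × 1.7 km = -7.14°C, so T = -9.88°C.
T_parcel − T_env = -15.81 − (-9.88) = -5.93°C

-5.93°C (parcel cooler than environment)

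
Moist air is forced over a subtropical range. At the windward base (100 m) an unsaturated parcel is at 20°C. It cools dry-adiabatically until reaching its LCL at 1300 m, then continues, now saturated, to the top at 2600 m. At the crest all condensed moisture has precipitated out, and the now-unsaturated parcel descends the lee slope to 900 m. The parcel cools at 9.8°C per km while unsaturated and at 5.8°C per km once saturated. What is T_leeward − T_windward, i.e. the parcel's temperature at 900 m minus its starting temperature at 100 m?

-2.64°C

Dry to 1300 m: -9.8 × 1.2 km = -11.76°C, so T = 8.24°C.
Saturated to 2600 m: -5.8 × 1.3 km = -7.54°C, so T = 0.7°C.
Dry descent to 900 m: +9.8 × 1.7 km = +16.66°C, so T = 17.36°C.
Net change vs windward start: 17.36 − 20 = -2.64°C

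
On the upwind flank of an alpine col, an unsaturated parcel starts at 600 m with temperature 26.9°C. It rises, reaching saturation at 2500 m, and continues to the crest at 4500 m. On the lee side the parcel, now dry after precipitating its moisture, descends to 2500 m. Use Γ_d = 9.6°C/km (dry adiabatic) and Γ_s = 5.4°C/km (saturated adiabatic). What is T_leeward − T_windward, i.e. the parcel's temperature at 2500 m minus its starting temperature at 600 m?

Dry to 2500 m: -9.6 × 1.9 km = -18.24°C, so T = 8.66°C.
Saturated to 4500 m: -5.4 × 2 km = -10.8°C, so T = -2.14°C.
Dry descent to 2500 m: +9.6 × 2 km = +19.2°C, so T = 17.06°C.
Net change vs windward start: 17.06 − 26.9 = -9.84°C

-9.84°C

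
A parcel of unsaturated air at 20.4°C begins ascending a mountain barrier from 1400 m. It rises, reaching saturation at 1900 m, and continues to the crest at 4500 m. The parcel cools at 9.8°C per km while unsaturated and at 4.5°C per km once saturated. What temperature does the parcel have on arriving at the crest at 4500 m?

1400 → 1900 m (dry, 9.8°C/km): ΔT = -9.8 × 0.5 = -4.9°C → T = 15.5°C
1900 → 4500 m (saturated, 4.5°C/km): ΔT = -4.5 × 2.6 = -11.7°C → T = 3.8°C

3.8°C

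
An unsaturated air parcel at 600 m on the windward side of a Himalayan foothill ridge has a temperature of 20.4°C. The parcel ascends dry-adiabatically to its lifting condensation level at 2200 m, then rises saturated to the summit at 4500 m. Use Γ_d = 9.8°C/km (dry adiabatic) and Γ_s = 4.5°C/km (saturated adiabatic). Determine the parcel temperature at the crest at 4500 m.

Dry to 2200 m: -9.8 × 1.6 km = -15.68°C, so T = 4.72°C.
Saturated to 4500 m: -4.5 × 2.3 km = -10.35°C, so T = -5.63°C.

-5.63°C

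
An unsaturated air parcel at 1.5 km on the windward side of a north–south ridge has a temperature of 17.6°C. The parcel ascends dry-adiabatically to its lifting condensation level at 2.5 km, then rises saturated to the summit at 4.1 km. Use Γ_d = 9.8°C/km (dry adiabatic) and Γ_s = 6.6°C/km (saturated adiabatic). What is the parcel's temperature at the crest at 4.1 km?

1500–2500 m, dry: Δz = 1 km ⇒ ΔT = -9.8°C; T = 7.8°C
2500–4100 m, saturated: Δz = 1.6 km ⇒ ΔT = -10.56°C; T = -2.76°C

-2.76°C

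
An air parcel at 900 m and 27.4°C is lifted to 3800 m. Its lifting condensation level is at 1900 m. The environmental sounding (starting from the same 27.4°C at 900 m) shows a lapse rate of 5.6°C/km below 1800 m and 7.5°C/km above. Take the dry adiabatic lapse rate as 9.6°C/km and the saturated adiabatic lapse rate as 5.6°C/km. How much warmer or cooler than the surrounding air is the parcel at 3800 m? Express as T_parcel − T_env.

-0.2°C (parcel cooler than environment)

Parcel:
  900–1900 m, dry: Δz = 1 km ⇒ ΔT = -9.6°C; T = 17.8°C
  1900–3800 m, saturated: Δz = 1.9 km ⇒ ΔT = -10.64°C; T = 7.16°C
Environment:
  900–1800 m, environment, lower layer: Δz = 0.9 km ⇒ ΔT = -5.04°C; T = 22.36°C
  1800–3800 m, environment, upper layer: Δz = 2 km ⇒ ΔT = -15°C; T = 7.36°C
T_parcel − T_env = 7.16 − 7.36 = -0.2°C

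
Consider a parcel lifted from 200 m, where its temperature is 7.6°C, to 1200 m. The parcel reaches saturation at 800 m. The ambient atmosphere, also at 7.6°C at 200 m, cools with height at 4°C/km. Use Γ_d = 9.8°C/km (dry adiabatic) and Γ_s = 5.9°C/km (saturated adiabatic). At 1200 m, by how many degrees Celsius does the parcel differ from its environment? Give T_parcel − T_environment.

Parcel:
  From 200 m to 800 m (dry): cools by 9.8 × 0.6 = 5.88°C, giving 1.72°C.
  From 800 m to 1200 m (saturated): cools by 5.9 × 0.4 = 2.36°C, giving -0.64°C.
Environment:
  From 200 m to 1200 m (environment): cools by 4 × 1 = 4°C, giving 3.6°C.
T_parcel − T_env = -0.64 − 3.6 = -4.24°C

-4.24°C (parcel cooler than environment)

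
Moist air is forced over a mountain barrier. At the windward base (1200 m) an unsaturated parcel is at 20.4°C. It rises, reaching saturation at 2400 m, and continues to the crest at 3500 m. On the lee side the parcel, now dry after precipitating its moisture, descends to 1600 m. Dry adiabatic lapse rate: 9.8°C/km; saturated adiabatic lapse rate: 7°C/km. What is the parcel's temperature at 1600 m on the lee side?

19.56°C

1200 → 2400 m (dry, 9.8°C/km): ΔT = -9.8 × 1.2 = -11.76°C → T = 8.64°C
2400 → 3500 m (saturated, 7°C/km): ΔT = -7 × 1.1 = -7.7°C → T = 0.94°C
3500 → 1600 m (dry descent, 9.8°C/km): ΔT = +9.8 × 1.9 = +18.62°C → T = 19.56°C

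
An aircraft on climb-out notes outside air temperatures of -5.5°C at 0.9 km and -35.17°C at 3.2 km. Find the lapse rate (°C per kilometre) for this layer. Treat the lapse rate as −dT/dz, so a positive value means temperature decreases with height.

Γ = −ΔT/Δz = (-5.5 − (-35.17)) / (3200 − 900) m
  = 29.67°C / 2.3 km = 12.9°C/km

12.9°C/km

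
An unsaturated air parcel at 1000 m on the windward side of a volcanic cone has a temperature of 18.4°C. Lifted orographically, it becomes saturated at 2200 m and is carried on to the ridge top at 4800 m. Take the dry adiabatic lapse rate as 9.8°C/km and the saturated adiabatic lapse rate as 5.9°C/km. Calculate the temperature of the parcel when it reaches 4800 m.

-8.7°C

1000–2200 m, dry: Δz = 1.2 km ⇒ ΔT = -11.76°C; T = 6.64°C
2200–4800 m, saturated: Δz = 2.6 km ⇒ ΔT = -15.34°C; T = -8.7°C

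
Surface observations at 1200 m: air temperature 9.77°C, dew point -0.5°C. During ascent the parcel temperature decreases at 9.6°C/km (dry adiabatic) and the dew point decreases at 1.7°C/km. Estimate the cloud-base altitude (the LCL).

2500 m

T and T_d converge at 9.6 − 1.7 = 7.9°C per km
Height above start = (9.77 − (-0.5)) / 7.9 = 1.3 km
LCL altitude = 1200 m + 1300 m = 2500 m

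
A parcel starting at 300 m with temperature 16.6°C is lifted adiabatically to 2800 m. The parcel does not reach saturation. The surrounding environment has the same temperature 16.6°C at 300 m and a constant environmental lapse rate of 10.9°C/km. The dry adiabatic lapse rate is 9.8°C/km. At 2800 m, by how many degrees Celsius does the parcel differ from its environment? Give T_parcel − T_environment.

Parcel:
  From 300 m to 2800 m (dry): cools by 9.8 × 2.5 = 24.5°C, giving -7.9°C.
Environment:
  From 300 m to 2800 m (environment): cools by 10.9 × 2.5 = 27.25°C, giving -10.65°C.
T_parcel − T_env = -7.9 − (-10.65) = +2.75°C

+2.75°C (parcel warmer than environment)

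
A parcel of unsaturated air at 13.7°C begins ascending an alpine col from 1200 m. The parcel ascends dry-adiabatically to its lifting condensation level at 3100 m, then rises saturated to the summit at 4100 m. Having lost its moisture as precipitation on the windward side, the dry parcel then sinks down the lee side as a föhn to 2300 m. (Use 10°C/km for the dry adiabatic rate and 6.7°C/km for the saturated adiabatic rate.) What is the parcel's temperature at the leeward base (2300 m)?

6°C

1200–3100 m, dry: Δz = 1.9 km ⇒ ΔT = -19°C; T = -5.3°C
3100–4100 m, saturated: Δz = 1 km ⇒ ΔT = -6.7°C; T = -12°C
4100–2300 m, dry descent: Δz = 1.8 km ⇒ ΔT = +18°C; T = 6°C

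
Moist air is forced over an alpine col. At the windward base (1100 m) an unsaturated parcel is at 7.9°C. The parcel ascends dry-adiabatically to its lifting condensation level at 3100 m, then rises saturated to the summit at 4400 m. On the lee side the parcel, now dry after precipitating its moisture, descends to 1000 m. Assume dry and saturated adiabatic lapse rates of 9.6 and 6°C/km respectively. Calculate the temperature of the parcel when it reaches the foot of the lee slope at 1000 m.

From 1100 m to 3100 m (dry): cools by 9.6 × 2 = 19.2°C, giving -11.3°C.
From 3100 m to 4400 m (saturated): cools by 6 × 1.3 = 7.8°C, giving -19.1°C.
From 4400 m to 1000 m (dry descent): warms by 9.6 × 3.4 = 32.64°C, giving 13.54°C.

13.54°C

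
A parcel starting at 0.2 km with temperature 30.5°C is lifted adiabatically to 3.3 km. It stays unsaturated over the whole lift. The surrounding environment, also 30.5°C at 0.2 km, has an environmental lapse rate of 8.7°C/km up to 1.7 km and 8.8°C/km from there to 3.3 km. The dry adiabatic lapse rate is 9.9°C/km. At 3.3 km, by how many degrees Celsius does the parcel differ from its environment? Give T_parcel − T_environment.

-3.56°C (parcel cooler than environment)

Parcel:
  Dry to 3300 m: -9.9 × 3.1 km = -30.69°C, so T = -0.19°C.
Environment:
  Environment, lower layer to 1700 m: -8.7 × 1.5 km = -13.05°C, so T = 17.45°C.
  Environment, upper layer to 3300 m: -8.8 × 1.6 km = -14.08°C, so T = 3.37°C.
T_parcel − T_env = -0.19 − 3.37 = -3.56°C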